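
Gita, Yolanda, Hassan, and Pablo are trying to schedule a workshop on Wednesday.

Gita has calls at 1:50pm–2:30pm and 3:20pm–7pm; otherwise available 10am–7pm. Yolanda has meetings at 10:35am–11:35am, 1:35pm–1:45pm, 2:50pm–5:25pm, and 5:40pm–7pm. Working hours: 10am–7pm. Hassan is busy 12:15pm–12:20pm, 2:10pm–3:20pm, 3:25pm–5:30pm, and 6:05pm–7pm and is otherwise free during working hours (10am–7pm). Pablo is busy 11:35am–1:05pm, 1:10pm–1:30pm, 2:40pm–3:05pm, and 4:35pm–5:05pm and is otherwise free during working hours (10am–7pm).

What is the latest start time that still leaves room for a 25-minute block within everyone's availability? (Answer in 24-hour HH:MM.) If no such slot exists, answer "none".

10:10

Gita free within 10:00–19:00: 10:00–13:50, 14:30–15:20.
Yolanda free within 10:00–19:00: 10:00–10:35, 11:35–13:35, 13:45–14:50, 17:25–17:40.
Hassan free within 10:00–19:00: 10:00–12:15, 12:20–14:10, 15:20–15:25, 17:30–18:05.
Pablo free within 10:00–19:00: 10:00–11:35, 13:05–13:10, 13:30–14:40, 15:05–16:35, 17:05–19:00.
Gita ∩ Yolanda: 10:00–10:35, 11:35–13:35, 13:45–13:50, 14:30–14:50.
Gita ∩ Yolanda ∩ Hassan: 10:00–10:35, 11:35–12:15, 12:20–13:35, 13:45–13:50.
Gita ∩ Yolanda ∩ Hassan ∩ Pablo: 10:00–10:35, 13:05–13:10, 13:30–13:35, 13:45–13:50.
Windows ≥ 25 min: 10:00–10:35.
Latest start in the last window 10:00–10:35 is 10:35 − 25 min = 10:10.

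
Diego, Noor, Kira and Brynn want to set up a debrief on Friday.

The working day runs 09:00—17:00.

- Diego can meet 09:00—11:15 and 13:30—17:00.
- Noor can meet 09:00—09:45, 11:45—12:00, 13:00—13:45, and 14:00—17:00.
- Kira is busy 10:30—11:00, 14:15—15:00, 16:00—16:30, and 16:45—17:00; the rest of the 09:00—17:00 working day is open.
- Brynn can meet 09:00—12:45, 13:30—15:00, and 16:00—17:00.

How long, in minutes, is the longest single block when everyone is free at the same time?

45 minutes

Kira free within 09:00–17:00: 09:00–10:30, 11:00–14:15, 15:00–16:00, 16:30–16:45.
Diego ∩ Noor: 09:00–09:45, 13:30–13:45, 14:00–17:00.
Diego ∩ Noor ∩ Kira: 09:00–09:45, 13:30–13:45, 14:00–14:15, 15:00–16:00, 16:30–16:45.
Diego ∩ Noor ∩ Kira ∩ Brynn: 09:00–09:45, 13:30–13:45, 14:00–14:15, 16:30–16:45.
Common window lengths: 45, 15, 15, 15 min; longest is 45.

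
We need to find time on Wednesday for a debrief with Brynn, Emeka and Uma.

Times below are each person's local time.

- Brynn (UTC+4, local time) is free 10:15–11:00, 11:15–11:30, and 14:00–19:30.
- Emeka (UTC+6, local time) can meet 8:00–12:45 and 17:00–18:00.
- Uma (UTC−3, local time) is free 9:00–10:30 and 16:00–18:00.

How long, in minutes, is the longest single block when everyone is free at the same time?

0 minutes

Brynn → UTC: 06:15–07:00, 07:15–07:30, 10:00–15:30.
Emeka → UTC: 02:00–06:45, 11:00–12:00.
Uma → UTC: 12:00–13:30, 19:00–21:00.
Brynn ∩ Emeka: 06:15–06:45, 11:00–12:00.
Brynn ∩ Emeka ∩ Uma: (none).
No common window.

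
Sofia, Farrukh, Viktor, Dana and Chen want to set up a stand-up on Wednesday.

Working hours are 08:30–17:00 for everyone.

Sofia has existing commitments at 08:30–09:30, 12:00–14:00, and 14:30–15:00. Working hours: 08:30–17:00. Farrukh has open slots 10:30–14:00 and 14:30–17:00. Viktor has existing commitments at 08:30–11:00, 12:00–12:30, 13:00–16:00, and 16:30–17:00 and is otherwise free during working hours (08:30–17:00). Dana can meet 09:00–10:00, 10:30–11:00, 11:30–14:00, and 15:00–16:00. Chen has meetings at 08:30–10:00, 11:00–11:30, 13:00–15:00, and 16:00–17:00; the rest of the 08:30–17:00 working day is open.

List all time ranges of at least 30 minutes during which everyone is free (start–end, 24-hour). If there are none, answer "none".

11:30–12:00

Sofia free within 08:30–17:00: 09:30–12:00, 14:00–14:30, 15:00–17:00.
Viktor free within 08:30–17:00: 11:00–12:00, 12:30–13:00, 16:00–16:30.
Chen free within 08:30–17:00: 10:00–11:00, 11:30–13:00, 15:00–16:00.
Sofia ∩ Farrukh: 10:30–12:00, 15:00–17:00.
Sofia ∩ Farrukh ∩ Viktor: 11:00–12:00, 16:00–16:30.
Sofia ∩ Farrukh ∩ Viktor ∩ Dana: 11:30–12:00.
Sofia ∩ Farrukh ∩ Viktor ∩ Dana ∩ Chen: 11:30–12:00.
Windows ≥ 30 min: 11:30–12:00.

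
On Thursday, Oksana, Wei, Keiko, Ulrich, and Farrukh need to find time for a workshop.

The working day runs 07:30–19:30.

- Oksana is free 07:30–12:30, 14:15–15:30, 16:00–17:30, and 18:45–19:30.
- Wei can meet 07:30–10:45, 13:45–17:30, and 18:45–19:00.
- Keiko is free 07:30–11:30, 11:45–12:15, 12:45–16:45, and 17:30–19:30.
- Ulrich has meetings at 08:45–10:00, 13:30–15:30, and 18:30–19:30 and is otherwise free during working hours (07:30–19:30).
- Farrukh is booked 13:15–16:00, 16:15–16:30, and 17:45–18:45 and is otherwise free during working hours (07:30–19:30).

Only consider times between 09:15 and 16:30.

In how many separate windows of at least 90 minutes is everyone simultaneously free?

Ulrich free within 07:30–19:30: 07:30–08:45, 10:00–13:30, 15:30–18:30.
Farrukh free within 07:30–19:30: 07:30–13:15, 16:00–16:15, 16:30–17:45, 18:45–19:30.
Oksana ∩ Wei: 07:30–10:45, 14:15–15:30, 16:00–17:30, 18:45–19:00.
Oksana ∩ Wei ∩ Keiko: 07:30–10:45, 14:15–15:30, 16:00–16:45, 18:45–19:00.
Oksana ∩ Wei ∩ Keiko ∩ Ulrich: 07:30–08:45, 10:00–10:45, 16:00–16:45.
Oksana ∩ Wei ∩ Keiko ∩ Ulrich ∩ Farrukh: 07:30–08:45, 10:00–10:45, 16:00–16:15, 16:30–16:45.
Restricted to 09:15–16:30: 10:00–10:45, 16:00–16:15.
Windows ≥ 90 min: (none).
That's 0 windows.

0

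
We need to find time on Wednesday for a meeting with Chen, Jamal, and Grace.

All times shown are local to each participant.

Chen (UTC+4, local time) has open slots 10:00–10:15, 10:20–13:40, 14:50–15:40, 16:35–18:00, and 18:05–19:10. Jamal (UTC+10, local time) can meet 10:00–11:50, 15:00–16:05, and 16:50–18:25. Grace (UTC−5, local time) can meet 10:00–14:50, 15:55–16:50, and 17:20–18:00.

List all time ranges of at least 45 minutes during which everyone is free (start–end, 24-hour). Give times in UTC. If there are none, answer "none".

none

Chen → UTC: 06:00–06:15, 06:20–09:40, 10:50–11:40, 12:35–14:00, 14:05–15:10.
Jamal → UTC: 00:00–01:50, 05:00–06:05, 06:50–08:25.
Grace → UTC: 15:00–19:50, 20:55–21:50, 22:20–23:00.
Chen ∩ Jamal: 06:00–06:05, 06:50–08:25.
Chen ∩ Jamal ∩ Grace: (none).
Windows ≥ 45 min: (none).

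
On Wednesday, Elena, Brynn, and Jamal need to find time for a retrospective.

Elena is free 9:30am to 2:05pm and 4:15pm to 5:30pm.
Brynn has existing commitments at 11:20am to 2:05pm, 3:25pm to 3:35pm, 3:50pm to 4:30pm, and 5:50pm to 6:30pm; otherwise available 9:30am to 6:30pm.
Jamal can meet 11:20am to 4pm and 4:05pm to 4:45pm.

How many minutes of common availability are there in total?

15 minutes

Brynn free within 09:30–18:30: 09:30–11:20, 14:05–15:25, 15:35–15:50, 16:30–17:50.
Elena ∩ Brynn: 09:30–11:20, 16:30–17:30.
Elena ∩ Brynn ∩ Jamal: 16:30–16:45.
Total common minutes: 15.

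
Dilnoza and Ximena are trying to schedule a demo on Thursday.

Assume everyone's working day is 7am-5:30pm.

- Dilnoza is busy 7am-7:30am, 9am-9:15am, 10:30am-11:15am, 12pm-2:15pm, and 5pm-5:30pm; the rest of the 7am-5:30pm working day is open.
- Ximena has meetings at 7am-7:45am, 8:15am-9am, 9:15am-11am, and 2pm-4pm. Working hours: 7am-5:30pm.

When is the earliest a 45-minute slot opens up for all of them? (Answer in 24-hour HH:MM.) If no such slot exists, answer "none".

11:15

Dilnoza free within 07:00–17:30: 07:30–09:00, 09:15–10:30, 11:15–12:00, 14:15–17:00.
Ximena free within 07:00–17:30: 07:45–08:15, 09:00–09:15, 11:00–14:00, 16:00–17:30.
Dilnoza ∩ Ximena: 07:45–08:15, 11:15–12:00, 16:00–17:00.
Windows ≥ 45 min: 11:15–12:00, 16:00–17:00.
Earliest such window starts at 11:15.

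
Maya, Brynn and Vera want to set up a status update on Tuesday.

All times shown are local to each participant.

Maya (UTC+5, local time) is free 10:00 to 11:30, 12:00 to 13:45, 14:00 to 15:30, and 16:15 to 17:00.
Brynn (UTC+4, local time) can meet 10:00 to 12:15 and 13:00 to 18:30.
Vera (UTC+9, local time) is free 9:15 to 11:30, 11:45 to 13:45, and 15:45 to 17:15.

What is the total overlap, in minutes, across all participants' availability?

Maya → UTC: 05:00–06:30, 07:00–08:45, 09:00–10:30, 11:15–12:00.
Brynn → UTC: 06:00–08:15, 09:00–14:30.
Vera → UTC: 00:15–02:30, 02:45–04:45, 06:45–08:15.
Maya ∩ Brynn: 06:00–06:30, 07:00–08:15, 09:00–10:30, 11:15–12:00.
Maya ∩ Brynn ∩ Vera: 07:00–08:15.
Total common minutes: 75.

75 minutes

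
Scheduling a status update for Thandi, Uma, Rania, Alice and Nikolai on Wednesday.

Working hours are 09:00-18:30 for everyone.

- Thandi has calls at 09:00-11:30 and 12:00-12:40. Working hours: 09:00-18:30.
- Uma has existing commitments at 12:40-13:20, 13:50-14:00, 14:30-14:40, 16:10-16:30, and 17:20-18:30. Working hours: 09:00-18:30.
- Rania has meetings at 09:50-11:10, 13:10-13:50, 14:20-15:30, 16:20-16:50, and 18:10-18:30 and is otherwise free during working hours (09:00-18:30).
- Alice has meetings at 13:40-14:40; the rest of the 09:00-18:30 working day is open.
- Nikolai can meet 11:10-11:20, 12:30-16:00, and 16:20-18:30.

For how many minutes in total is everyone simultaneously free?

60 minutes

Thandi free within 09:00–18:30: 11:30–12:00, 12:40–18:30.
Uma free within 09:00–18:30: 09:00–12:40, 13:20–13:50, 14:00–14:30, 14:40–16:10, 16:30–17:20.
Rania free within 09:00–18:30: 09:00–09:50, 11:10–13:10, 13:50–14:20, 15:30–16:20, 16:50–18:10.
Alice free within 09:00–18:30: 09:00–13:40, 14:40–18:30.
Thandi ∩ Uma: 11:30–12:00, 13:20–13:50, 14:00–14:30, 14:40–16:10, 16:30–17:20.
Thandi ∩ Uma ∩ Rania: 11:30–12:00, 14:00–14:20, 15:30–16:10, 16:50–17:20.
Thandi ∩ Uma ∩ Rania ∩ Alice: 11:30–12:00, 15:30–16:10, 16:50–17:20.
Thandi ∩ Uma ∩ Rania ∩ Alice ∩ Nikolai: 15:30–16:00, 16:50–17:20.
Total common minutes: 30 + 30 = 60.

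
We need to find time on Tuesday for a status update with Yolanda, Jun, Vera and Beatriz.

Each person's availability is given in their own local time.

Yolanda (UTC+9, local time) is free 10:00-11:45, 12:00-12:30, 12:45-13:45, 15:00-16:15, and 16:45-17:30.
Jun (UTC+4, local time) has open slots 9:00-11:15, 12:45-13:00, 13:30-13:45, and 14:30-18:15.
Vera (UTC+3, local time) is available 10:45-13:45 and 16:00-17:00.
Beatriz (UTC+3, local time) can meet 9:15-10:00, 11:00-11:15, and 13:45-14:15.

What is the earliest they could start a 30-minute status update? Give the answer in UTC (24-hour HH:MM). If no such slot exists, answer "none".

none

Yolanda → UTC: 01:00–02:45, 03:00–03:30, 03:45–04:45, 06:00–07:15, 07:45–08:30.
Jun → UTC: 05:00–07:15, 08:45–09:00, 09:30–09:45, 10:30–14:15.
Vera → UTC: 07:45–10:45, 13:00–14:00.
Beatriz → UTC: 06:15–07:00, 08:00–08:15, 10:45–11:15.
Yolanda ∩ Jun: 06:00–07:15.
Yolanda ∩ Jun ∩ Vera: (none).
Yolanda ∩ Jun ∩ Vera ∩ Beatriz: (none).
Windows ≥ 30 min: (none).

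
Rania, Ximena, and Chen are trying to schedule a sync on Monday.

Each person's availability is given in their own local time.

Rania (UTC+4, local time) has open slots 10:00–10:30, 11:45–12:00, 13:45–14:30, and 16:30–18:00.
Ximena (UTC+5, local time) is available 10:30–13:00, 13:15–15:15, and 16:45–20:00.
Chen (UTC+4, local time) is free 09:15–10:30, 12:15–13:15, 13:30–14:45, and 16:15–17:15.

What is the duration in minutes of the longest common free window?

Rania → UTC: 06:00–06:30, 07:45–08:00, 09:45–10:30, 12:30–14:00.
Ximena → UTC: 05:30–08:00, 08:15–10:15, 11:45–15:00.
Chen → UTC: 05:15–06:30, 08:15–09:15, 09:30–10:45, 12:15–13:15.
Rania ∩ Ximena: 06:00–06:30, 07:45–08:00, 09:45–10:15, 12:30–14:00.
Rania ∩ Ximena ∩ Chen: 06:00–06:30, 09:45–10:15, 12:30–13:15.
Common window lengths: 30, 30, 45 min; longest is 45.

45 minutes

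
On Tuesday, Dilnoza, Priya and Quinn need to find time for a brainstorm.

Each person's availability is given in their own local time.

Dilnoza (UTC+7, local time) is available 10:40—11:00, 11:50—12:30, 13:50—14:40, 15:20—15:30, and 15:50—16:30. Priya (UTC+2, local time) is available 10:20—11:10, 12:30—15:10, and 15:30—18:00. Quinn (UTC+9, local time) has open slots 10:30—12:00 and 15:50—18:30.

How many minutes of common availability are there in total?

30 minutes

Dilnoza → UTC: 03:40–04:00, 04:50–05:30, 06:50–07:40, 08:20–08:30, 08:50–09:30.
Priya → UTC: 08:20–09:10, 10:30–13:10, 13:30–16:00.
Quinn → UTC: 01:30–03:00, 06:50–09:30.
Dilnoza ∩ Priya: 08:20–08:30, 08:50–09:10.
Dilnoza ∩ Priya ∩ Quinn: 08:20–08:30, 08:50–09:10.
Total common minutes: 10 + 20 = 30.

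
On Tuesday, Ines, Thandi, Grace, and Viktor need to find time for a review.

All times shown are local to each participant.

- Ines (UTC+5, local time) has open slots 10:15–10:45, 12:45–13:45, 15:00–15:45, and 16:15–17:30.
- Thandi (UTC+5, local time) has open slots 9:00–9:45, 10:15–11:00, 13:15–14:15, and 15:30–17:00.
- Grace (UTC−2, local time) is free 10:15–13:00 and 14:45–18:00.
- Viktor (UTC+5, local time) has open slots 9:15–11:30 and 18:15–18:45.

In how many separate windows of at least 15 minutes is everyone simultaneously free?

Ines → UTC: 05:15–05:45, 07:45–08:45, 10:00–10:45, 11:15–12:30.
Thandi → UTC: 04:00–04:45, 05:15–06:00, 08:15–09:15, 10:30–12:00.
Grace → UTC: 12:15–15:00, 16:45–20:00.
Viktor → UTC: 04:15–06:30, 13:15–13:45.
Ines ∩ Thandi: 05:15–05:45, 08:15–08:45, 10:30–10:45, 11:15–12:00.
Ines ∩ Thandi ∩ Grace: (none).
Ines ∩ Thandi ∩ Grace ∩ Viktor: (none).
Windows ≥ 15 min: (none).
That's 0 windows.

0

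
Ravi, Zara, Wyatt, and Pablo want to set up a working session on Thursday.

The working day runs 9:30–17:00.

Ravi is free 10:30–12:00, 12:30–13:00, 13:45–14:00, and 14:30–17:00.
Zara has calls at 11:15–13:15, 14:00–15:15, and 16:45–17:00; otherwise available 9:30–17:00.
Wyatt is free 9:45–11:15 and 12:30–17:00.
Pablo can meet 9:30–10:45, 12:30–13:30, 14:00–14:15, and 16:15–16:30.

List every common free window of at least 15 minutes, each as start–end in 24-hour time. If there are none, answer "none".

10:30–10:45, 16:15–16:30

Zara free within 09:30–17:00: 09:30–11:15, 13:15–14:00, 15:15–16:45.
Ravi ∩ Zara: 10:30–11:15, 13:45–14:00, 15:15–16:45.
Ravi ∩ Zara ∩ Wyatt: 10:30–11:15, 13:45–14:00, 15:15–16:45.
Ravi ∩ Zara ∩ Wyatt ∩ Pablo: 10:30–10:45, 16:15–16:30.
Windows ≥ 15 min: 10:30–10:45, 16:15–16:30.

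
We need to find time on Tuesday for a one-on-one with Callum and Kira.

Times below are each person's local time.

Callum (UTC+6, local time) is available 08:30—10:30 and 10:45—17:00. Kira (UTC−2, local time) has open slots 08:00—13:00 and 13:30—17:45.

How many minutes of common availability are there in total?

Callum → UTC: 02:30–04:30, 04:45–11:00.
Kira → UTC: 10:00–15:00, 15:30–19:45.
Callum ∩ Kira: 10:00–11:00.
Total common minutes: 60.

60 minutes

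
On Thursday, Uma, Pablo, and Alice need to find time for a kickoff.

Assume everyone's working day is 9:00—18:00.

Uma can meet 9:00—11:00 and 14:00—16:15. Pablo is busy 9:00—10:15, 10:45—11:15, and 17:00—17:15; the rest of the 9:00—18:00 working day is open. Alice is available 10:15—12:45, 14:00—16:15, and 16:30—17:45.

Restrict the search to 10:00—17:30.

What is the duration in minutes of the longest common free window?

135 minutes

Pablo free within 09:00–18:00: 10:15–10:45, 11:15–17:00, 17:15–18:00.
Uma ∩ Pablo: 10:15–10:45, 14:00–16:15.
Uma ∩ Pablo ∩ Alice: 10:15–10:45, 14:00–16:15.
Restricted to 10:00–17:30: 10:15–10:45, 14:00–16:15.
Common window lengths: 30, 135 min; longest is 135.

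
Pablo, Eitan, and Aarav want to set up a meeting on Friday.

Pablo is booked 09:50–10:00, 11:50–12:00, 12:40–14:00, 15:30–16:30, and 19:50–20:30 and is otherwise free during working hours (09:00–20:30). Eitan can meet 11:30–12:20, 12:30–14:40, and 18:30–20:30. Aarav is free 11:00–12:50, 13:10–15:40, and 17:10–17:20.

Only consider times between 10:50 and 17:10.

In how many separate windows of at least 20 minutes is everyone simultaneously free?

3

Pablo free within 09:00–20:30: 09:00–09:50, 10:00–11:50, 12:00–12:40, 14:00–15:30, 16:30–19:50.
Pablo ∩ Eitan: 11:30–11:50, 12:00–12:20, 12:30–12:40, 14:00–14:40, 18:30–19:50.
Pablo ∩ Eitan ∩ Aarav: 11:30–11:50, 12:00–12:20, 12:30–12:40, 14:00–14:40.
Restricted to 10:50–17:10: 11:30–11:50, 12:00–12:20, 12:30–12:40, 14:00–14:40.
Windows ≥ 20 min: 11:30–11:50, 12:00–12:20, 14:00–14:40.
That's 3 windows.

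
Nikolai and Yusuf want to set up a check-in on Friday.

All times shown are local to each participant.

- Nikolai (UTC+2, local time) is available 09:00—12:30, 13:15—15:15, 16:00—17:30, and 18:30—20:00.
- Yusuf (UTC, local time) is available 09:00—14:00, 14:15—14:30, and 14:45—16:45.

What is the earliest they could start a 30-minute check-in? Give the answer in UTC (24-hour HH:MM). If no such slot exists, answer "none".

09:00

Nikolai → UTC: 07:00–10:30, 11:15–13:15, 14:00–15:30, 16:30–18:00.
Yusuf → UTC: 09:00–14:00, 14:15–14:30, 14:45–16:45.
Nikolai ∩ Yusuf: 09:00–10:30, 11:15–13:15, 14:15–14:30, 14:45–15:30, 16:30–16:45.
Windows ≥ 30 min: 09:00–10:30, 11:15–13:15, 14:45–15:30.
Earliest such window starts at 09:00.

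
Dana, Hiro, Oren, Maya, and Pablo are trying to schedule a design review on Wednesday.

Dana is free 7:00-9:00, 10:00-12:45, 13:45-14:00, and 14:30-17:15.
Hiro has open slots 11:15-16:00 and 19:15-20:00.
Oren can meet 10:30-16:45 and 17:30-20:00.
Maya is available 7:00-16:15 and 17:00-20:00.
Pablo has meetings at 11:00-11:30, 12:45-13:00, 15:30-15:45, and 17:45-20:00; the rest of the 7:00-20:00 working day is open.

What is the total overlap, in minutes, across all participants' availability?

Pablo free within 07:00–20:00: 07:00–11:00, 11:30–12:45, 13:00–15:30, 15:45–17:45.
Dana ∩ Hiro: 11:15–12:45, 13:45–14:00, 14:30–16:00.
Dana ∩ Hiro ∩ Oren: 11:15–12:45, 13:45–14:00, 14:30–16:00.
Dana ∩ Hiro ∩ Oren ∩ Maya: 11:15–12:45, 13:45–14:00, 14:30–16:00.
Dana ∩ Hiro ∩ Oren ∩ Maya ∩ Pablo: 11:30–12:45, 13:45–14:00, 14:30–15:30, 15:45–16:00.
Total common minutes: 75 + 15 + 60 + 15 = 165.

165 minutes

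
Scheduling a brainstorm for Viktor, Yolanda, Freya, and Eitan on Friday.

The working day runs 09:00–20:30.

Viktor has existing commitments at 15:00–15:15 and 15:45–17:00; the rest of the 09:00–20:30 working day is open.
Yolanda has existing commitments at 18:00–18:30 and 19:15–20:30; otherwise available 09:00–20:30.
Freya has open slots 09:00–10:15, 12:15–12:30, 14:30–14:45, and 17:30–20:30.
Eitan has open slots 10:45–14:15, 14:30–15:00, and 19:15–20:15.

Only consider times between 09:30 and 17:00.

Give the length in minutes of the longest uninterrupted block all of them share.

15 minutes

Viktor free within 09:00–20:30: 09:00–15:00, 15:15–15:45, 17:00–20:30.
Yolanda free within 09:00–20:30: 09:00–18:00, 18:30–19:15.
Viktor ∩ Yolanda: 09:00–15:00, 15:15–15:45, 17:00–18:00, 18:30–19:15.
Viktor ∩ Yolanda ∩ Freya: 09:00–10:15, 12:15–12:30, 14:30–14:45, 17:30–18:00, 18:30–19:15.
Viktor ∩ Yolanda ∩ Freya ∩ Eitan: 12:15–12:30, 14:30–14:45.
Restricted to 09:30–17:00: 12:15–12:30, 14:30–14:45.
Common window lengths: 15, 15 min; longest is 15.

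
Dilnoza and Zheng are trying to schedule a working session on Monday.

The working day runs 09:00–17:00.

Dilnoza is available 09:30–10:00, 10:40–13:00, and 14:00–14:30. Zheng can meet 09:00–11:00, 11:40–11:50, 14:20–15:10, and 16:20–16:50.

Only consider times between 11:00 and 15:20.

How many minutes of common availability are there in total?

20 minutes

Dilnoza ∩ Zheng: 09:30–10:00, 10:40–11:00, 11:40–11:50, 14:20–14:30.
Restricted to 11:00–15:20: 11:40–11:50, 14:20–14:30.
Total common minutes: 10 + 10 = 20.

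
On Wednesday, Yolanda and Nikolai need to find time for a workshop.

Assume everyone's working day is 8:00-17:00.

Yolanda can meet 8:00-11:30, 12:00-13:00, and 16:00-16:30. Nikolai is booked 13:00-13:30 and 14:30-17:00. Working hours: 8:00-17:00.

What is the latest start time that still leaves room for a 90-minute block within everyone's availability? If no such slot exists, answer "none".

10:00

Nikolai free within 08:00–17:00: 08:00–13:00, 13:30–14:30.
Yolanda ∩ Nikolai: 08:00–11:30, 12:00–13:00.
Windows ≥ 90 min: 08:00–11:30.
Latest start in the last window 08:00–11:30 is 11:30 − 90 min = 10:00.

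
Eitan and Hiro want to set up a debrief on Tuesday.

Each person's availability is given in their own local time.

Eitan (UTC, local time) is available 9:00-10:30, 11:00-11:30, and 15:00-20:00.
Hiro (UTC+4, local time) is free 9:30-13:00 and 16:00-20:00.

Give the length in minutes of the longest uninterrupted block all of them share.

60 minutes

Eitan → UTC: 09:00–10:30, 11:00–11:30, 15:00–20:00.
Hiro → UTC: 05:30–09:00, 12:00–16:00.
Eitan ∩ Hiro: 15:00–16:00.
Single common window of 60 minutes.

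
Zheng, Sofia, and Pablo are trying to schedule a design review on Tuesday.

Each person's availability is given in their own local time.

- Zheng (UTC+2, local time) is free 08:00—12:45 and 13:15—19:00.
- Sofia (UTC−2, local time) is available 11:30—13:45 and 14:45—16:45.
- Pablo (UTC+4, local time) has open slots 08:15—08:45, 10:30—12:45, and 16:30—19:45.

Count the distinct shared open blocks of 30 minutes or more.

1

Zheng → UTC: 06:00–10:45, 11:15–17:00.
Sofia → UTC: 13:30–15:45, 16:45–18:45.
Pablo → UTC: 04:15–04:45, 06:30–08:45, 12:30–15:45.
Zheng ∩ Sofia: 13:30–15:45, 16:45–17:00.
Zheng ∩ Sofia ∩ Pablo: 13:30–15:45.
Windows ≥ 30 min: 13:30–15:45.
That's 1 window.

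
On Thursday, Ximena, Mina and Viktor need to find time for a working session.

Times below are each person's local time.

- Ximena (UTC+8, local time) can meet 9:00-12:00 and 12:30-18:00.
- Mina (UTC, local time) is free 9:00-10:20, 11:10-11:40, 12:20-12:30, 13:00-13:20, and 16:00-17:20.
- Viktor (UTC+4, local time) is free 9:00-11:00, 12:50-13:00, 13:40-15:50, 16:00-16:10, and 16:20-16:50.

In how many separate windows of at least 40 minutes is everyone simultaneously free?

Ximena → UTC: 01:00–04:00, 04:30–10:00.
Mina → UTC: 09:00–10:20, 11:10–11:40, 12:20–12:30, 13:00–13:20, 16:00–17:20.
Viktor → UTC: 05:00–07:00, 08:50–09:00, 09:40–11:50, 12:00–12:10, 12:20–12:50.
Ximena ∩ Mina: 09:00–10:00.
Ximena ∩ Mina ∩ Viktor: 09:40–10:00.
Windows ≥ 40 min: (none).
That's 0 windows.

0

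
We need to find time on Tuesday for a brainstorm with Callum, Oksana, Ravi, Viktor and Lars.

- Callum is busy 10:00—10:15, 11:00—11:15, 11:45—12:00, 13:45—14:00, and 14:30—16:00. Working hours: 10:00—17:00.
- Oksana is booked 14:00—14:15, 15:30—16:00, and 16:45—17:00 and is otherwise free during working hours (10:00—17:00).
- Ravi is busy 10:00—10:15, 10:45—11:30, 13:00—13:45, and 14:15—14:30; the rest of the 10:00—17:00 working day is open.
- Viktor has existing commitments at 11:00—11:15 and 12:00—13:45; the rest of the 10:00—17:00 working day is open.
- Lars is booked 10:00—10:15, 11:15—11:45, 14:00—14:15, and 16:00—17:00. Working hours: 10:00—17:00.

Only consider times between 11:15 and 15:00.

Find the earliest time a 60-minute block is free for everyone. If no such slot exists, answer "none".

none

Callum free within 10:00–17:00: 10:15–11:00, 11:15–11:45, 12:00–13:45, 14:00–14:30, 16:00–17:00.
Oksana free within 10:00–17:00: 10:00–14:00, 14:15–15:30, 16:00–16:45.
Ravi free within 10:00–17:00: 10:15–10:45, 11:30–13:00, 13:45–14:15, 14:30–17:00.
Viktor free within 10:00–17:00: 10:00–11:00, 11:15–12:00, 13:45–17:00.
Lars free within 10:00–17:00: 10:15–11:15, 11:45–14:00, 14:15–16:00.
Callum ∩ Oksana: 10:15–11:00, 11:15–11:45, 12:00–13:45, 14:15–14:30, 16:00–16:45.
Callum ∩ Oksana ∩ Ravi: 10:15–10:45, 11:30–11:45, 12:00–13:00, 16:00–16:45.
Callum ∩ Oksana ∩ Ravi ∩ Viktor: 10:15–10:45, 11:30–11:45, 16:00–16:45.
Callum ∩ Oksana ∩ Ravi ∩ Viktor ∩ Lars: 10:15–10:45.
Restricted to 11:15–15:00: (none).
Windows ≥ 60 min: (none).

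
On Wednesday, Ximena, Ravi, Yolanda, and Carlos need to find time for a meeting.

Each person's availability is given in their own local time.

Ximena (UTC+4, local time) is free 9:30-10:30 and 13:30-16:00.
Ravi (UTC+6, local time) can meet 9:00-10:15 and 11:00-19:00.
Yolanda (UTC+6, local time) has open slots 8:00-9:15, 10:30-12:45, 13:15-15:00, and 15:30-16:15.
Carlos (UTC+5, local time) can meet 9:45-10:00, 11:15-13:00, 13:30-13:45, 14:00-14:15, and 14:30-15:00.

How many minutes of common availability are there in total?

45 minutes

Ximena → UTC: 05:30–06:30, 09:30–12:00.
Ravi → UTC: 03:00–04:15, 05:00–13:00.
Yolanda → UTC: 02:00–03:15, 04:30–06:45, 07:15–09:00, 09:30–10:15.
Carlos → UTC: 04:45–05:00, 06:15–08:00, 08:30–08:45, 09:00–09:15, 09:30–10:00.
Ximena ∩ Ravi: 05:30–06:30, 09:30–12:00.
Ximena ∩ Ravi ∩ Yolanda: 05:30–06:30, 09:30–10:15.
Ximena ∩ Ravi ∩ Yolanda ∩ Carlos: 06:15–06:30, 09:30–10:00.
Total common minutes: 15 + 30 = 45.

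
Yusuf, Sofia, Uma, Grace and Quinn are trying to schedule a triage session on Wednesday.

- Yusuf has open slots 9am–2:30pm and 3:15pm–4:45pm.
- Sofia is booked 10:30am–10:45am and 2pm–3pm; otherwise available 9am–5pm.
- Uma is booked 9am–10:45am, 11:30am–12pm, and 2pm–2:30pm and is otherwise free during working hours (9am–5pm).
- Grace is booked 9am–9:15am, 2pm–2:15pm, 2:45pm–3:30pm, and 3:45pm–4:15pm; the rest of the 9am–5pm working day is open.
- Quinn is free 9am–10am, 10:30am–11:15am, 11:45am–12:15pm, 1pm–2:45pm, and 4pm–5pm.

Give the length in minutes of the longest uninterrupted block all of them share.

60 minutes

Sofia free within 09:00–17:00: 09:00–10:30, 10:45–14:00, 15:00–17:00.
Uma free within 09:00–17:00: 10:45–11:30, 12:00–14:00, 14:30–17:00.
Grace free within 09:00–17:00: 09:15–14:00, 14:15–14:45, 15:30–15:45, 16:15–17:00.
Yusuf ∩ Sofia: 09:00–10:30, 10:45–14:00, 15:15–16:45.
Yusuf ∩ Sofia ∩ Uma: 10:45–11:30, 12:00–14:00, 15:15–16:45.
Yusuf ∩ Sofia ∩ Uma ∩ Grace: 10:45–11:30, 12:00–14:00, 15:30–15:45, 16:15–16:45.
Yusuf ∩ Sofia ∩ Uma ∩ Grace ∩ Quinn: 10:45–11:15, 12:00–12:15, 13:00–14:00, 16:15–16:45.
Common window lengths: 30, 15, 60, 30 min; longest is 60.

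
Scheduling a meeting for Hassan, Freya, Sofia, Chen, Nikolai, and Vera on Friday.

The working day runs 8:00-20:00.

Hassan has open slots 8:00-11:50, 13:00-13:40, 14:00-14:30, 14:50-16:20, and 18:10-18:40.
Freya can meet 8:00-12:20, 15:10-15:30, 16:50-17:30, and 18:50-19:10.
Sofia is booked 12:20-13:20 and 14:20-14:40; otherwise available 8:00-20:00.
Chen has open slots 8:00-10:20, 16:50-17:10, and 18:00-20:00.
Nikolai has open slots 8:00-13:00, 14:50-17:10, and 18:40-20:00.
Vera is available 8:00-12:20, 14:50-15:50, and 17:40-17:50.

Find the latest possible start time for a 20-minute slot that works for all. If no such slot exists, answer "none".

Sofia free within 08:00–20:00: 08:00–12:20, 13:20–14:20, 14:40–20:00.
Hassan ∩ Freya: 08:00–11:50, 15:10–15:30.
Hassan ∩ Freya ∩ Sofia: 08:00–11:50, 15:10–15:30.
Hassan ∩ Freya ∩ Sofia ∩ Chen: 08:00–10:20.
Hassan ∩ Freya ∩ Sofia ∩ Chen ∩ Nikolai: 08:00–10:20.
Hassan ∩ Freya ∩ Sofia ∩ Chen ∩ Nikolai ∩ Vera: 08:00–10:20.
Windows ≥ 20 min: 08:00–10:20.
Latest start in the last window 08:00–10:20 is 10:20 − 20 min = 10:00.

10:00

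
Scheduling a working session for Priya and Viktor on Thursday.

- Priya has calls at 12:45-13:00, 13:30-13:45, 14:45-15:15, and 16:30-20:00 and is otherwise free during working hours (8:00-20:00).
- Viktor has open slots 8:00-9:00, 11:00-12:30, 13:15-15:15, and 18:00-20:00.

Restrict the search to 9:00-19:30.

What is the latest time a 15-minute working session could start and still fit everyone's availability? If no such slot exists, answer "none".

14:30

Priya free within 08:00–20:00: 08:00–12:45, 13:00–13:30, 13:45–14:45, 15:15–16:30.
Priya ∩ Viktor: 08:00–09:00, 11:00–12:30, 13:15–13:30, 13:45–14:45.
Restricted to 09:00–19:30: 11:00–12:30, 13:15–13:30, 13:45–14:45.
Windows ≥ 15 min: 11:00–12:30, 13:15–13:30, 13:45–14:45.
Latest start in the last window 13:45–14:45 is 14:45 − 15 min = 14:30.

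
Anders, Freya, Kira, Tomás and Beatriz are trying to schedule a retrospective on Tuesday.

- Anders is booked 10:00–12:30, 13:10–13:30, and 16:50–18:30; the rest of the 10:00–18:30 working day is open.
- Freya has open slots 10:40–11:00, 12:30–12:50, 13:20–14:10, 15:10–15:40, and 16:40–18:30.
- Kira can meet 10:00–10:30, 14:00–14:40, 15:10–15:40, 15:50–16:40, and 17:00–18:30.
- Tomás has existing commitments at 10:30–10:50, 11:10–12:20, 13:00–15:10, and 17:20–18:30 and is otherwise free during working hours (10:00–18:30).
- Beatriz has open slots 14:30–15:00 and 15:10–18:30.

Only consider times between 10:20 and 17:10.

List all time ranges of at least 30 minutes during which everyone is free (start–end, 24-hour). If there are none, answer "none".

Anders free within 10:00–18:30: 12:30–13:10, 13:30–16:50.
Tomás free within 10:00–18:30: 10:00–10:30, 10:50–11:10, 12:20–13:00, 15:10–17:20.
Anders ∩ Freya: 12:30–12:50, 13:30–14:10, 15:10–15:40, 16:40–16:50.
Anders ∩ Freya ∩ Kira: 14:00–14:10, 15:10–15:40.
Anders ∩ Freya ∩ Kira ∩ Tomás: 15:10–15:40.
Anders ∩ Freya ∩ Kira ∩ Tomás ∩ Beatriz: 15:10–15:40.
Restricted to 10:20–17:10: 15:10–15:40.
Windows ≥ 30 min: 15:10–15:40.

15:10–15:40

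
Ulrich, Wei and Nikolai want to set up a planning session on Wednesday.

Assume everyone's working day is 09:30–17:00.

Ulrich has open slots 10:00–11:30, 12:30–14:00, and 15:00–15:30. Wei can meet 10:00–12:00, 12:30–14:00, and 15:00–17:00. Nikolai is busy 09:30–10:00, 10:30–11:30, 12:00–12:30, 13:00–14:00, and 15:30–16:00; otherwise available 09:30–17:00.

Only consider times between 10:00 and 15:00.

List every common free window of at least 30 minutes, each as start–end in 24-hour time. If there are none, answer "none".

Nikolai free within 09:30–17:00: 10:00–10:30, 11:30–12:00, 12:30–13:00, 14:00–15:30, 16:00–17:00.
Ulrich ∩ Wei: 10:00–11:30, 12:30–14:00, 15:00–15:30.
Ulrich ∩ Wei ∩ Nikolai: 10:00–10:30, 12:30–13:00, 15:00–15:30.
Restricted to 10:00–15:00: 10:00–10:30, 12:30–13:00.
Windows ≥ 30 min: 10:00–10:30, 12:30–13:00.

10:00–10:30, 12:30–13:00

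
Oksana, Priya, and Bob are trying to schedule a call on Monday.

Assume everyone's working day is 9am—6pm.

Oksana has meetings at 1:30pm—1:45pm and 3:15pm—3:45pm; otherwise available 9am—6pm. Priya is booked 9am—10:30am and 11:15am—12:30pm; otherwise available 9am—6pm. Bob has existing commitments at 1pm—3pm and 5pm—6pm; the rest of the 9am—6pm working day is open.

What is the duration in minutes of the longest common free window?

75 minutes

Oksana free within 09:00–18:00: 09:00–13:30, 13:45–15:15, 15:45–18:00.
Priya free within 09:00–18:00: 10:30–11:15, 12:30–18:00.
Bob free within 09:00–18:00: 09:00–13:00, 15:00–17:00.
Oksana ∩ Priya: 10:30–11:15, 12:30–13:30, 13:45–15:15, 15:45–18:00.
Oksana ∩ Priya ∩ Bob: 10:30–11:15, 12:30–13:00, 15:00–15:15, 15:45–17:00.
Common window lengths: 45, 30, 15, 75 min; longest is 75.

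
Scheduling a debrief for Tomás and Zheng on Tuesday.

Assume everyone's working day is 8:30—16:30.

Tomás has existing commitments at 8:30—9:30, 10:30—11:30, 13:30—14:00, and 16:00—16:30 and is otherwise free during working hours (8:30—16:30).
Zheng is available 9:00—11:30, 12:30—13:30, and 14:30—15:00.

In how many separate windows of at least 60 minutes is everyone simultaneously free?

Tomás free within 08:30–16:30: 09:30–10:30, 11:30–13:30, 14:00–16:00.
Tomás ∩ Zheng: 09:30–10:30, 12:30–13:30, 14:30–15:00.
Windows ≥ 60 min: 09:30–10:30, 12:30–13:30.
That's 2 windows.

2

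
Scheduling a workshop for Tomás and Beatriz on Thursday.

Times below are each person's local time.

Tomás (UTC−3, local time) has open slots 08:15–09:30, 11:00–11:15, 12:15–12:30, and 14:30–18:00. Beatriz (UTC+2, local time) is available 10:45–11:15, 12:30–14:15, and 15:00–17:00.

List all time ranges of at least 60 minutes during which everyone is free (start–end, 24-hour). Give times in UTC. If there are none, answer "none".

Tomás → UTC: 11:15–12:30, 14:00–14:15, 15:15–15:30, 17:30–21:00.
Beatriz → UTC: 08:45–09:15, 10:30–12:15, 13:00–15:00.
Tomás ∩ Beatriz: 11:15–12:15, 14:00–14:15.
Windows ≥ 60 min: 11:15–12:15.

11:15–12:15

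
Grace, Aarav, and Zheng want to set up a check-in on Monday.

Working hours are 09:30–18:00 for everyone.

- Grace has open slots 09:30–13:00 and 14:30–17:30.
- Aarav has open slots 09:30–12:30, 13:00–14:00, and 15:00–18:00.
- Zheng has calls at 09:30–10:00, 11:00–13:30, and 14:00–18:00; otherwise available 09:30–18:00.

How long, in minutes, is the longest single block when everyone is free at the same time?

60 minutes

Zheng free within 09:30–18:00: 10:00–11:00, 13:30–14:00.
Grace ∩ Aarav: 09:30–12:30, 15:00–17:30.
Grace ∩ Aarav ∩ Zheng: 10:00–11:00.
Single common window of 60 minutes.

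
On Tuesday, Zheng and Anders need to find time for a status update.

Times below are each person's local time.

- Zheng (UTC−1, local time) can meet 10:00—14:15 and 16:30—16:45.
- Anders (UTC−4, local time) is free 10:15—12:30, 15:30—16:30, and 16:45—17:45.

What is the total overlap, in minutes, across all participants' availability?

60 minutes

Zheng → UTC: 11:00–15:15, 17:30–17:45.
Anders → UTC: 14:15–16:30, 19:30–20:30, 20:45–21:45.
Zheng ∩ Anders: 14:15–15:15.
Total common minutes: 60.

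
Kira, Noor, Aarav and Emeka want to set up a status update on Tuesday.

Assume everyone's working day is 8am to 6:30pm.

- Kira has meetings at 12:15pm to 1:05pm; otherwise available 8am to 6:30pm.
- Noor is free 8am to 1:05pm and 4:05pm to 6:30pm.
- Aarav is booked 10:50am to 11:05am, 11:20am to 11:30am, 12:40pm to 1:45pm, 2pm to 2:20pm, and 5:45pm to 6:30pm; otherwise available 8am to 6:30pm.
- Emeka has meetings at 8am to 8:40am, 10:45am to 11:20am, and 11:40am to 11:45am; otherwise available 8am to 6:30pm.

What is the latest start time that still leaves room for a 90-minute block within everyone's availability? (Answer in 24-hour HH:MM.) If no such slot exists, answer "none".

16:15

Kira free within 08:00–18:30: 08:00–12:15, 13:05–18:30.
Aarav free within 08:00–18:30: 08:00–10:50, 11:05–11:20, 11:30–12:40, 13:45–14:00, 14:20–17:45.
Emeka free within 08:00–18:30: 08:40–10:45, 11:20–11:40, 11:45–18:30.
Kira ∩ Noor: 08:00–12:15, 16:05–18:30.
Kira ∩ Noor ∩ Aarav: 08:00–10:50, 11:05–11:20, 11:30–12:15, 16:05–17:45.
Kira ∩ Noor ∩ Aarav ∩ Emeka: 08:40–10:45, 11:30–11:40, 11:45–12:15, 16:05–17:45.
Windows ≥ 90 min: 08:40–10:45, 16:05–17:45.
Latest start in the last window 16:05–17:45 is 17:45 − 90 min = 16:15.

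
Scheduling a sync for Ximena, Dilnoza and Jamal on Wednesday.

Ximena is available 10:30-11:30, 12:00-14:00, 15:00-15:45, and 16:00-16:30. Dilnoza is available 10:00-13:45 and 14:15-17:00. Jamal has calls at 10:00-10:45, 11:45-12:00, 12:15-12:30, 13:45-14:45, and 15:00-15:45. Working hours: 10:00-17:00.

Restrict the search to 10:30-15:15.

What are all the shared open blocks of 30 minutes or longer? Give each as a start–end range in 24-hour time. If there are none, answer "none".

Jamal free within 10:00–17:00: 10:45–11:45, 12:00–12:15, 12:30–13:45, 14:45–15:00, 15:45–17:00.
Ximena ∩ Dilnoza: 10:30–11:30, 12:00–13:45, 15:00–15:45, 16:00–16:30.
Ximena ∩ Dilnoza ∩ Jamal: 10:45–11:30, 12:00–12:15, 12:30–13:45, 16:00–16:30.
Restricted to 10:30–15:15: 10:45–11:30, 12:00–12:15, 12:30–13:45.
Windows ≥ 30 min: 10:45–11:30, 12:30–13:45.

10:45–11:30, 12:30–13:45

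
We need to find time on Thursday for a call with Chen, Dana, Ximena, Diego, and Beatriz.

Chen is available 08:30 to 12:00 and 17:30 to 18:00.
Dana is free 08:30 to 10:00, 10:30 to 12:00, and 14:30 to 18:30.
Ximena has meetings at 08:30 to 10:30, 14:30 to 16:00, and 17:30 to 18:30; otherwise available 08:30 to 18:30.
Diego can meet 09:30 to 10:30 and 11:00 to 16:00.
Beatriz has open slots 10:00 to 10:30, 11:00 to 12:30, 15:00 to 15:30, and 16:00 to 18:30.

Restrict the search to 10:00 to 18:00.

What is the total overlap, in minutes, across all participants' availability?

Ximena free within 08:30–18:30: 10:30–14:30, 16:00–17:30.
Chen ∩ Dana: 08:30–10:00, 10:30–12:00, 17:30–18:00.
Chen ∩ Dana ∩ Ximena: 10:30–12:00.
Chen ∩ Dana ∩ Ximena ∩ Diego: 11:00–12:00.
Chen ∩ Dana ∩ Ximena ∩ Diego ∩ Beatriz: 11:00–12:00.
Restricted to 10:00–18:00: 11:00–12:00.
Total common minutes: 60.

60 minutes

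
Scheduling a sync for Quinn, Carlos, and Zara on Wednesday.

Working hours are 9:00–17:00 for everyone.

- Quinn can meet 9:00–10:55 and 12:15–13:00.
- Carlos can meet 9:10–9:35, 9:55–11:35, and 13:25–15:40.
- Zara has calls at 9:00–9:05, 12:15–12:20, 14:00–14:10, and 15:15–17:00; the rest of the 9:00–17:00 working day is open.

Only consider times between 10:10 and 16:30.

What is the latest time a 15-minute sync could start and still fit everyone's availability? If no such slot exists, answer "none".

Zara free within 09:00–17:00: 09:05–12:15, 12:20–14:00, 14:10–15:15.
Quinn ∩ Carlos: 09:10–09:35, 09:55–10:55.
Quinn ∩ Carlos ∩ Zara: 09:10–09:35, 09:55–10:55.
Restricted to 10:10–16:30: 10:10–10:55.
Windows ≥ 15 min: 10:10–10:55.
Latest start in the last window 10:10–10:55 is 10:55 − 15 min = 10:40.

10:40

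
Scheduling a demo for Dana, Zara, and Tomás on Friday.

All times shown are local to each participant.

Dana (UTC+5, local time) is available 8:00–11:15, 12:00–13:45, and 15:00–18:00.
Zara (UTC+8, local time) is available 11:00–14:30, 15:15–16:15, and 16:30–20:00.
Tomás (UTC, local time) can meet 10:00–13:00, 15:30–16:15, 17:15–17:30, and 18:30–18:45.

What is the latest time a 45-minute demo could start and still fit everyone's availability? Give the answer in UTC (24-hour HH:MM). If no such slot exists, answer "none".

11:15

Dana → UTC: 03:00–06:15, 07:00–08:45, 10:00–13:00.
Zara → UTC: 03:00–06:30, 07:15–08:15, 08:30–12:00.
Tomás → UTC: 10:00–13:00, 15:30–16:15, 17:15–17:30, 18:30–18:45.
Dana ∩ Zara: 03:00–06:15, 07:15–08:15, 08:30–08:45, 10:00–12:00.
Dana ∩ Zara ∩ Tomás: 10:00–12:00.
Windows ≥ 45 min: 10:00–12:00.
Latest start in the last window 10:00–12:00 is 12:00 − 45 min = 11:15.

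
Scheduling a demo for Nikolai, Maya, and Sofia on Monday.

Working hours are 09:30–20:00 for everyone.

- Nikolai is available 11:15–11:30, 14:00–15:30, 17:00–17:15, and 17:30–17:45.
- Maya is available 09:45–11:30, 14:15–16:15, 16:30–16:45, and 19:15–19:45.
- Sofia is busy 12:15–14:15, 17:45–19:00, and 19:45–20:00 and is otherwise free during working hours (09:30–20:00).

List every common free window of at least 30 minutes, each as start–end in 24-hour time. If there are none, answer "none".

Sofia free within 09:30–20:00: 09:30–12:15, 14:15–17:45, 19:00–19:45.
Nikolai ∩ Maya: 11:15–11:30, 14:15–15:30.
Nikolai ∩ Maya ∩ Sofia: 11:15–11:30, 14:15–15:30.
Windows ≥ 30 min: 14:15–15:30.

14:15–15:30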